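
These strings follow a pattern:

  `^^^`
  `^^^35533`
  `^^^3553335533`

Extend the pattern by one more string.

The strings grow by a fixed suffix 35533 each time.
One more step from ^^^3553335533 gives the answer.

^^^355333553335533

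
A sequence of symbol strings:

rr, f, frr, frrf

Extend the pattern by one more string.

frrffrr

Each term (from the third on) is the previous term followed by the one before it: term 3 = f·rr = frr.
The next term joins frrf and frr.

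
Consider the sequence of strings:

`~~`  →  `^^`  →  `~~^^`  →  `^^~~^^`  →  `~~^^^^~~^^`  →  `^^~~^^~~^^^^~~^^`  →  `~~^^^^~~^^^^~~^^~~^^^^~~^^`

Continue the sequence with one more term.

From term 3 onward, concatenate the second-to-last term with the last: ~~·^^ = ~~^^, ^^·~~^^ = ^^~~^^, …
So term 8 is ^^~~^^~~^^^^~~^^·~~^^^^~~^^^^~~^^~~^^^^~~^^.

^^~~^^~~^^^^~~^^~~^^^^~~^^^^~~^^~~^^^^~~^^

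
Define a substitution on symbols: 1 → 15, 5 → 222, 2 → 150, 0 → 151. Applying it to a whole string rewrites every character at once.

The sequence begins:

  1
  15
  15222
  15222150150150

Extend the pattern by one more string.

15222150150150152221511522215115222151

Applying the rule to each of the 14 symbols of 15222150150150 gives the pieces 15 222 150 150 150 15 222 151 15 222 151 15 222 151, which concatenate to the answer.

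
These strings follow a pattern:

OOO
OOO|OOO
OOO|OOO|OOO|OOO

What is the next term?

OOO|OOO|OOO|OOO|OOO|OOO|OOO|OOO

Each string is two copies of the previous one joined by '|'.
So the next term is two copies of OOO|OOO|OOO|OOO with '|' between the halves.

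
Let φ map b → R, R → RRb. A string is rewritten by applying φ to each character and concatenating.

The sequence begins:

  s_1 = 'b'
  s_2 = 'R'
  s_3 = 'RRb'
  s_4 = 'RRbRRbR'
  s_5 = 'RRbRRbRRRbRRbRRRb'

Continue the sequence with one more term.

Applying the rule to each of the 17 symbols of RRbRRbRRRbRRbRRRb gives the pieces RRb RRb R RRb RRb R RRb RRb RRb R RRb RRb R RRb RRb RRb R, which concatenate to the answer.

RRbRRbRRRbRRbRRRbRRbRRbRRRbRRbRRRbRRbRRbR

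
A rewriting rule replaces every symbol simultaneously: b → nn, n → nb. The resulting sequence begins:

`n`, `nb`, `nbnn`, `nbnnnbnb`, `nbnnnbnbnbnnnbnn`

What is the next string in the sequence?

Rewriting the 16 symbols of nbnnnbnbnbnnnbnn one by one yields nb nn nb nb nb nn nb nn nb nn nb nb nb nn nb nb; concatenated:

nbnnnbnbnbnnnbnnnbnnnbnbnbnnnbnb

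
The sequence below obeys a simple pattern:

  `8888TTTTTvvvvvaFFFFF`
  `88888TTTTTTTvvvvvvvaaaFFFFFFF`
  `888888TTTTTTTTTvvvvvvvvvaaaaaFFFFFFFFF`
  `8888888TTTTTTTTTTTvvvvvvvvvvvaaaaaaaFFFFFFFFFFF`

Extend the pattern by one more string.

Each string has the form 8^{n+3} T^{2n+3} v^{2n+3} a^{2n-1} F^{2n+3} (n = 1, 2, …).
At n = 5 the blocks have lengths 8, 13, 13, 9, 13.

88888888TTTTTTTTTTTTTvvvvvvvvvvvvvaaaaaaaaaFFFFFFFFFFFFF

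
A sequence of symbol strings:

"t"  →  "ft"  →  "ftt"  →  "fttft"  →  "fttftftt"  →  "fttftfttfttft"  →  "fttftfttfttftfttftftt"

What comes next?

fttftfttfttftfttftfttfttftfttfttft

From term 3 onward, concatenate the last term with the second-to-last: ft·t = ftt, ftt·ft = fttft, …
So term 8 is fttftfttfttftfttftftt·fttftfttfttft.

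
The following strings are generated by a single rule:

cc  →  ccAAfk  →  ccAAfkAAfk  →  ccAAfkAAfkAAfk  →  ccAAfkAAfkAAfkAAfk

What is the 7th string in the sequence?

Each term is the previous one with AAfk appended.
From ccAAfkAAfkAAfkAAfk, 2 further steps: ccAAfkAAfkAAfkAAfk → ccAAfkAAfkAAfkAAfkAAfk → (answer).

ccAAfkAAfkAAfkAAfkAAfkAAfk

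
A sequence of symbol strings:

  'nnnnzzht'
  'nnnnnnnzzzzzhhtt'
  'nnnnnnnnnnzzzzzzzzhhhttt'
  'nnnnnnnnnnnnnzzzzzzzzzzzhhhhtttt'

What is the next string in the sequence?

Each string has the form n^{3n+1} z^{3n-1} h^{n} t^{n} (n = 1, 2, …).
Setting n = 5 gives 16, 14, 5, 5 characters in each block.

nnnnnnnnnnnnnnnnzzzzzzzzzzzzzzhhhhhttttt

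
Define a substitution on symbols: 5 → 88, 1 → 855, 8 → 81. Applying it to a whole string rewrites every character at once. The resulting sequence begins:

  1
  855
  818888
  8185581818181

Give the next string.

Replace each of the 13 characters of 8185581818181 in place — 81 855 81 88 88 81 855 81 855 81 855 81 855 — and concatenate.

8185581888881855818558185581855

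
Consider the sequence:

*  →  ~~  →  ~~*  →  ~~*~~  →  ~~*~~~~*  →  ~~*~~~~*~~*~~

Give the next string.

~~*~~~~*~~*~~~~*~~~~*

This is a Fibonacci-style word recurrence s(k) = s(k−1)·s(k−2): e.g. ~~·* = ~~*.
So term 7 is ~~*~~~~*~~*~~·~~*~~~~*.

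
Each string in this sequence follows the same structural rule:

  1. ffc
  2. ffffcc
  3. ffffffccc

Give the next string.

Each string has the form f^{2n} c^{n} (n = 1, 2, …).
At n = 4 the blocks have lengths 8, 4.

ffffffffcccc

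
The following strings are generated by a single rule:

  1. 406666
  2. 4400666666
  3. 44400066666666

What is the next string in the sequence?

Term n consists of n-1 4's, followed by n-1 0's, followed by 2n 6's, where the shown terms are n = 2, 3, 4.
For the next term, n = 5, so the run lengths are 4, 4, 10.

444400006666666666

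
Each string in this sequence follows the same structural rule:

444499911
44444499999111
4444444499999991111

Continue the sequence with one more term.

444444444499999999911111

Term n consists of 2n+2 4's, followed by 2n+1 9's, followed by n+1 1's (n = 1, 2, …).
For the next term, n = 4, so the run lengths are 10, 9, 5.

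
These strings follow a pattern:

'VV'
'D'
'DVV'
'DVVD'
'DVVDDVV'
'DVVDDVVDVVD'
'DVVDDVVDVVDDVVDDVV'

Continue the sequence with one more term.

From term 3 onward, concatenate the last term with the second-to-last: D·VV = DVV, DVV·D = DVVD, …
Continuing: DVVDDVVDVVDDVVDDVV · DVVDDVVDVVD gives term 8.

DVVDDVVDVVDDVVDDVVDVVDDVVDVVD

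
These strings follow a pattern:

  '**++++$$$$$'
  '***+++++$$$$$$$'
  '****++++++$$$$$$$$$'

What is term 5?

The n-th term is n *'s then n+2 +'s then 2n+1 $'s, where the shown terms are n = 2, 3, 4.
For term 5, n = 6, so the run lengths are 6, 8, 13.

******++++++++$$$$$$$$$$$$$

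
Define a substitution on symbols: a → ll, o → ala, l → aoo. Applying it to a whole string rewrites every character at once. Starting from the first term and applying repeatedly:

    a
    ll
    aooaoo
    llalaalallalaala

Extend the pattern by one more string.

Rewriting the 16 symbols of llalaalallalaala one by one yields aoo aoo ll aoo ll ll aoo ll aoo aoo ll aoo ll ll aoo ll; concatenated:

aooaoollaoollllaoollaooaoollaoollllaooll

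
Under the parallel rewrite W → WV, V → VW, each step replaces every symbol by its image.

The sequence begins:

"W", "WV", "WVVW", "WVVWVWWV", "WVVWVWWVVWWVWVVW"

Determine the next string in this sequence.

WVVWVWWVVWWVWVVWVWWVWVVWWVVWVWWV

φ(WVVWVWWVVWWVWVVW) expands symbol-by-symbol to WV VW VW WV VW WV WV VW VW WV WV VW WV VW VW WV; joining the 16 pieces gives the next term.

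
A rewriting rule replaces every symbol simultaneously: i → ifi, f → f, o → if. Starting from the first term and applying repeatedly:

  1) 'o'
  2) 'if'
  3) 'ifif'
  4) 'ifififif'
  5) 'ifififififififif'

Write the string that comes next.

Rewriting the 16 symbols of ifififififififif one by one yields ifi f ifi f ifi f ifi f ifi f ifi f ifi f ifi f; concatenated:

ifififififififififififififififif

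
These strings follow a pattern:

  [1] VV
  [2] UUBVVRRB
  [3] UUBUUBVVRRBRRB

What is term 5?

Every step adds UUB to the front and RRB to the end of the previous string.
From UUBUUBVVRRBRRB, 2 further steps: UUBUUBVVRRBRRB → UUBUUBUUBVVRRBRRBRRB → (answer).

UUBUUBUUBUUBVVRRBRRBRRBRRB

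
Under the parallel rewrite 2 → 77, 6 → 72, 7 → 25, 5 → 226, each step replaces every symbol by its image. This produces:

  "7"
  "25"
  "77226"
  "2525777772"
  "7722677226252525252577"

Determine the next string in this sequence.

Applying the rule to each of the 22 symbols of 7722677226252525252577 gives the pieces 25 25 77 77 72 25 25 77 77 72 77 226 77 226 77 226 77 226 77 226 25 25, which concatenate to the answer.

2525777772252577777277226772267722677226772262525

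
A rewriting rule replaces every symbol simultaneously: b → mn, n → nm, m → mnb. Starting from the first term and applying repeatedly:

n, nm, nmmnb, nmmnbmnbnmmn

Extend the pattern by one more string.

Expanding nmmnbmnbnmmn: n→nm, m→mnb, m→mnb, n→nm, b→mn, m→mnb, n→nm, b→mn, n→nm, m→mnb, m→mnb, n→nm. Concatenated: nm mnb mnb nm mn mnb nm mn nm mnb mnb nm.

nmmnbmnbnmmnmnbnmmnnmmnbmnbnm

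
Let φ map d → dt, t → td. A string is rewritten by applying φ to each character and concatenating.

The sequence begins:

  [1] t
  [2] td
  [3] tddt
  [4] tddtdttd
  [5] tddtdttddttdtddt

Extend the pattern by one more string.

Applying the rule to each of the 16 symbols of tddtdttddttdtddt gives the pieces td dt dt td dt td td dt dt td td dt td dt dt td, which concatenate to the answer.

tddtdttddttdtddtdttdtddttddtdttd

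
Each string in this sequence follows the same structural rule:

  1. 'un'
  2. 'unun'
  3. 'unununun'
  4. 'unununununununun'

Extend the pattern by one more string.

Each string is two copies of the previous one concatenated.
So the next term is two copies of unununununununun.

unununununununununununununununun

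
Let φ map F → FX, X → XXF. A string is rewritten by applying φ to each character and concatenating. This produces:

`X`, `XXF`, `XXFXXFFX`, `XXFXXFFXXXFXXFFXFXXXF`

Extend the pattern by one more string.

φ(XXFXXFFXXXFXXFFXFXXXF) expands symbol-by-symbol to XXF XXF FX XXF XXF FX FX XXF XXF XXF FX XXF XXF FX FX XXF FX XXF XXF XXF FX; joining the 21 pieces gives the next term.

XXFXXFFXXXFXXFFXFXXXFXXFXXFFXXXFXXFFXFXXXFFXXXFXXFXXFFX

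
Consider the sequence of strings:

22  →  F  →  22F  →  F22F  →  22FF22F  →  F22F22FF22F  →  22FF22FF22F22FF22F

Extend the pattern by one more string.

F22F22FF22F22FF22FF22F22FF22F

From term 3 onward, concatenate the second-to-last term with the last: 22·F = 22F, F·22F = F22F, …
The next term joins F22F22FF22F and 22FF22FF22F22FF22F.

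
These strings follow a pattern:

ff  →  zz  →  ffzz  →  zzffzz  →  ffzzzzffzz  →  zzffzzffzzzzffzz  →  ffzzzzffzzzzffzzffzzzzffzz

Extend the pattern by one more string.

zzffzzffzzzzffzzffzzzzffzzzzffzzffzzzzffzz

This is a Fibonacci-style word recurrence s(k) = s(k−2)·s(k−1): e.g. ff·zz = ffzz.
Continuing: zzffzzffzzzzffzz · ffzzzzffzzzzffzzffzzzzffzz gives term 8.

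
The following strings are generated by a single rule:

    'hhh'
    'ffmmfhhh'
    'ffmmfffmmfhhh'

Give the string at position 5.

ffmmfffmmfffmmfffmmfhhh

Each term is the previous one with ffmmf prepended.
From ffmmfffmmfhhh, 2 further steps: ffmmfffmmfhhh → ffmmfffmmfffmmfhhh → (answer).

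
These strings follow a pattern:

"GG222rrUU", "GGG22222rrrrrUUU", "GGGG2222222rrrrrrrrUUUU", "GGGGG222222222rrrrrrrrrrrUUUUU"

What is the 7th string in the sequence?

The n-th term is n+1 G's then 2n+1 2's then 3n-1 r's then n+1 U's (n = 1, 2, …).
At n = 7 the blocks have lengths 8, 15, 20, 8.

GGGGGGGG222222222222222rrrrrrrrrrrrrrrrrrrrUUUUUUUU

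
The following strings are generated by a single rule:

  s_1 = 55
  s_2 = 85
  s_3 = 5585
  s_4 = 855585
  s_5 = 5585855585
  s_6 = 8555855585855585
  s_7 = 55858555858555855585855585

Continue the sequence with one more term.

Each term (from the third on) is the two preceding terms concatenated in order: term 3 = 55·85 = 5585.
Continuing: 8555855585855585 · 55858555858555855585855585 gives term 8.

855585558585558555858555858555855585855585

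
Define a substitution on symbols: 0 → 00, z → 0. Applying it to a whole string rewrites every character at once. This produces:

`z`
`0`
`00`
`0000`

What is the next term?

Rewriting each symbol of 0000: 0→00, 0→00, 0→00, 0→00, which concatenates to 00 00 00 00.

00000000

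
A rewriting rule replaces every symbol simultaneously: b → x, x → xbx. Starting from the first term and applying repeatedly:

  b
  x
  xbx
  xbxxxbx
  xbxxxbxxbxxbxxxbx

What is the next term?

xbxxxbxxbxxbxxxbxxbxxxbxxbxxxbxxbxxbxxxbx

Replace each of the 17 characters of xbxxxbxxbxxbxxxbx in place — xbx x xbx xbx xbx x xbx xbx x xbx xbx x xbx xbx xbx x xbx — and concatenate.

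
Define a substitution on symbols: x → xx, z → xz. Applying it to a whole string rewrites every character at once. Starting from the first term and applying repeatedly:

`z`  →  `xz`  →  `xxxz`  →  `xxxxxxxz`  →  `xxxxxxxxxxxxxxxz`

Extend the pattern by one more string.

xxxxxxxxxxxxxxxxxxxxxxxxxxxxxxxz

Applying the rule to each of the 16 symbols of xxxxxxxxxxxxxxxz gives the pieces xx xx xx xx xx xx xx xx xx xx xx xx xx xx xx xz, which concatenate to the answer.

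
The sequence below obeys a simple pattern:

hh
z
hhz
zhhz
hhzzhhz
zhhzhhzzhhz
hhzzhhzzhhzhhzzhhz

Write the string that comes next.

From term 3 onward, concatenate the second-to-last term with the last: hh·z = hhz, z·hhz = zhhz, …
So term 8 is zhhzhhzzhhz·hhzzhhzzhhzhhzzhhz.

zhhzhhzzhhzhhzzhhzzhhzhhzzhhz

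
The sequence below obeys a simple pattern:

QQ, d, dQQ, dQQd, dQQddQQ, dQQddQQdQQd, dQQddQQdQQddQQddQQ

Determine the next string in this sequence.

dQQddQQdQQddQQddQQdQQddQQdQQd

Each term (from the third on) is the previous term followed by the one before it: term 3 = d·QQ = dQQ.
The next term joins dQQddQQdQQddQQddQQ and dQQddQQdQQd.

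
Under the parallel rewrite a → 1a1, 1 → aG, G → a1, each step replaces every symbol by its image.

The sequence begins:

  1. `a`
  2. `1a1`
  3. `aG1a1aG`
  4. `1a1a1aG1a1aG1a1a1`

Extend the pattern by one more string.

Rewriting the 17 symbols of 1a1a1aG1a1aG1a1a1 one by one yields aG 1a1 aG 1a1 aG 1a1 a1 aG 1a1 aG 1a1 a1 aG 1a1 aG 1a1 aG; concatenated:

aG1a1aG1a1aG1a1a1aG1a1aG1a1a1aG1a1aG1a1aG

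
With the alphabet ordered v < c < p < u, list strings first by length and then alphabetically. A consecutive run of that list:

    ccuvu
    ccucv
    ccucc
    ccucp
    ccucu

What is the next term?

Treat ccucu as a base-4 numeral over the given alphabet and add one, carrying through any trailing u's.

ccupv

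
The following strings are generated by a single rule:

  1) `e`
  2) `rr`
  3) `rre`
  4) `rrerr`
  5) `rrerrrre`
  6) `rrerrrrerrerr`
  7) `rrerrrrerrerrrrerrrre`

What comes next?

Each term (from the third on) is the previous term followed by the one before it: term 3 = rr·e = rre.
So term 8 is rrerrrrerrerrrrerrrre·rrerrrrerrerr.

rrerrrrerrerrrrerrrrerrerrrrerrerr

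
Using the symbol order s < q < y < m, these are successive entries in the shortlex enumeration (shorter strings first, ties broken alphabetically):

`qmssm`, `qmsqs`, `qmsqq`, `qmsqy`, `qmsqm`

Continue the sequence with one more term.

The successor of qmsqm increments the rightmost position that isn't already m and resets every position after it to s.

qmsys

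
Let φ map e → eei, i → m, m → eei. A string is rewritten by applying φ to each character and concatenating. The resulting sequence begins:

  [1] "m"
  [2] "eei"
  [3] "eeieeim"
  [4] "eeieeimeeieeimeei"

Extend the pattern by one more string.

Rewriting the 17 symbols of eeieeimeeieeimeei one by one yields eei eei m eei eei m eei eei eei m eei eei m eei eei eei m; concatenated:

eeieeimeeieeimeeieeieeimeeieeimeeieeieeim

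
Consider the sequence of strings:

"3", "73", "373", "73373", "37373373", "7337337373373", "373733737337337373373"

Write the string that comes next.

7337337373373373733737337337373373

Each term (from the third on) is the two preceding terms concatenated in order: term 3 = 3·73 = 373.
Continuing: 7337337373373 · 373733737337337373373 gives term 8.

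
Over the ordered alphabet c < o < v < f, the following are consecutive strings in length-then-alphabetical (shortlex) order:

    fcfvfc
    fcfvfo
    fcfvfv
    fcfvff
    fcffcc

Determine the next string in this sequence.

fcffco

Treat fcffcc as a base-4 numeral over the given alphabet and add one, carrying through any trailing f's.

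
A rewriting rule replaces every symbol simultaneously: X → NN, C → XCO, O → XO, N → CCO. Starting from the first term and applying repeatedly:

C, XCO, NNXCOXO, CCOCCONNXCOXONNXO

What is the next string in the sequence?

XCOXCOXOXCOXCOXOCCOCCONNXCOXONNXOCCOCCONNXO

Replace each of the 17 characters of CCOCCONNXCOXONNXO in place — XCO XCO XO XCO XCO XO CCO CCO NN XCO XO NN XO CCO CCO NN XO — and concatenate.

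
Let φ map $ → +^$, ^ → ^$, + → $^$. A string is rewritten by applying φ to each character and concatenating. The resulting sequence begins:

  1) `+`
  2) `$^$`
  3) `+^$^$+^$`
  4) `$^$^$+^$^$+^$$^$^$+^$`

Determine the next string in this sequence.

Applying the rule to each of the 21 symbols of $^$^$+^$^$+^$$^$^$+^$ gives the pieces +^$ ^$ +^$ ^$ +^$ $^$ ^$ +^$ ^$ +^$ $^$ ^$ +^$ +^$ ^$ +^$ ^$ +^$ $^$ ^$ +^$, which concatenate to the answer.

+^$^$+^$^$+^$$^$^$+^$^$+^$$^$^$+^$+^$^$+^$^$+^$$^$^$+^$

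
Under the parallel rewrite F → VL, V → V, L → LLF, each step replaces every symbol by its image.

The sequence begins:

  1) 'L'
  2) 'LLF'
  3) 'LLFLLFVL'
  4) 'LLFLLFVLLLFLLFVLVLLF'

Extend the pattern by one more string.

Replace each of the 20 characters of LLFLLFVLLLFLLFVLVLLF in place — LLF LLF VL LLF LLF VL V LLF LLF LLF VL LLF LLF VL V LLF V LLF LLF VL — and concatenate.

LLFLLFVLLLFLLFVLVLLFLLFLLFVLLLFLLFVLVLLFVLLFLLFVL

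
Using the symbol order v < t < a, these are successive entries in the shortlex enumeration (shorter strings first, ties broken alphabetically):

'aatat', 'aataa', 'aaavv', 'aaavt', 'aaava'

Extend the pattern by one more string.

Treat aaava as a base-3 numeral over the given alphabet and add one, carrying through any trailing a's.

aaatv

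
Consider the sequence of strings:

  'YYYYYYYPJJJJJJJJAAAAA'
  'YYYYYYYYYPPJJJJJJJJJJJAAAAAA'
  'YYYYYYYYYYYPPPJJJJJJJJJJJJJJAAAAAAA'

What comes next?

YYYYYYYYYYYYYPPPPJJJJJJJJJJJJJJJJJAAAAAAAA

The n-th term is 2n+3 Y's then n-1 P's then 3n+2 J's then n+3 A's, where the shown terms are n = 2, 3, 4.
For the next term, n = 5, so the run lengths are 13, 4, 17, 8.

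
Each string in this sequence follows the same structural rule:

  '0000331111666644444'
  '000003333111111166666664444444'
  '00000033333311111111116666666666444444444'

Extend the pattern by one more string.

0000000333333331111111111111666666666666644444444444

Term n consists of n+3 0's, followed by 2n 3's, followed by 3n+1 1's, followed by 3n+1 6's, followed by 2n+3 4's (n = 1, 2, …).
For the next term, n = 4, so the run lengths are 7, 8, 13, 13, 11.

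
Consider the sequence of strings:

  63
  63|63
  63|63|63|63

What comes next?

s(k+1) = s(k)·|·s(k) — each term doubles the last with '|' between the halves.
Doubling 63|63|63|63 with '|' between the halves:

63|63|63|63|63|63|63|63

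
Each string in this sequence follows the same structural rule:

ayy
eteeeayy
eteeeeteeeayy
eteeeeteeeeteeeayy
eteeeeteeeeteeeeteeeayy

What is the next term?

eteeeeteeeeteeeeteeeeteeeayy

Every step adds eteee at the front: s(k+1) = eteee·s(k).
So the next term is eteee·eteeeeteeeeteeeeteeeayy.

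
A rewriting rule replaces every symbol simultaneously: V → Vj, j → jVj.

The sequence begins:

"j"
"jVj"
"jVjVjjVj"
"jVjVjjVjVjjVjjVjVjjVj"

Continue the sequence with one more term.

Replace each of the 21 characters of jVjVjjVjVjjVjjVjVjjVj in place — jVj Vj jVj Vj jVj jVj Vj jVj Vj jVj jVj Vj jVj jVj Vj jVj Vj jVj jVj Vj jVj — and concatenate.

jVjVjjVjVjjVjjVjVjjVjVjjVjjVjVjjVjjVjVjjVjVjjVjjVjVjjVj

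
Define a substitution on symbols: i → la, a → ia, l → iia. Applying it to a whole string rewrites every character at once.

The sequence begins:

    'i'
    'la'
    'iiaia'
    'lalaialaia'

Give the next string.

iiaiaiiaialaiaiiaialaia

Expanding lalaialaia: l→iia, a→ia, l→iia, a→ia, i→la, a→ia, l→iia, a→ia, i→la, a→ia. Concatenated: iia ia iia ia la ia iia ia la ia.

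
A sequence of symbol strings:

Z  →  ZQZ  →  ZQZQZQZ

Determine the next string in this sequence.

Every step duplicates the string with 'Q' between the halves.
Doubling ZQZQZQZ with 'Q' between the halves:

ZQZQZQZQZQZQZQZ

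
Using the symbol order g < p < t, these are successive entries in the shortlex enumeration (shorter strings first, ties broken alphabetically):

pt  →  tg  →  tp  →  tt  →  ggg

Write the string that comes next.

The successor of ggg increments the rightmost position that isn't already t and resets every position after it to g.

ggp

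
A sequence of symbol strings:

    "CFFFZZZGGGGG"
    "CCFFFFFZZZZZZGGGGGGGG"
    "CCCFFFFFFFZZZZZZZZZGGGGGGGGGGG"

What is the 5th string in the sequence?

CCCCCFFFFFFFFFFFZZZZZZZZZZZZZZZGGGGGGGGGGGGGGGGG

Term n consists of n C's, followed by 2n+1 F's, followed by 3n Z's, followed by 3n+2 G's (n = 1, 2, …).
Setting n = 5 gives 5, 11, 15, 17 characters in each block.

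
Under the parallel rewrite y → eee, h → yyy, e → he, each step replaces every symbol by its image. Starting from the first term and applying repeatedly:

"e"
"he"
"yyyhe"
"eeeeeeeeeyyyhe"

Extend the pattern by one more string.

φ(eeeeeeeeeyyyhe) expands symbol-by-symbol to he he he he he he he he he eee eee eee yyy he; joining the 14 pieces gives the next term.

heheheheheheheheheeeeeeeeeeyyyhe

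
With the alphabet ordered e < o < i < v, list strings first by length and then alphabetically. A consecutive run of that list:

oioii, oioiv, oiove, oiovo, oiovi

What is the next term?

oiovv

Treat oiovi as a base-4 numeral over the given alphabet and add one, carrying through any trailing v's.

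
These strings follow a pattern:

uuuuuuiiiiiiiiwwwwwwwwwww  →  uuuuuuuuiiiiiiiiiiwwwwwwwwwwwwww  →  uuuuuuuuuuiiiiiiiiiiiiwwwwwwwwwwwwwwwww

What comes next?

uuuuuuuuuuuuiiiiiiiiiiiiiiwwwwwwwwwwwwwwwwwwww

The n-th term is 2n u's then 2n+2 i's then 3n+2 w's, where the shown terms are n = 3, 4, 5.
At n = 6 the blocks have lengths 12, 14, 20.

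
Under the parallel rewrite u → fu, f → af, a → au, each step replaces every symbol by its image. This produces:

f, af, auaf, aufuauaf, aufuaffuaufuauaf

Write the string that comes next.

φ(aufuaffuaufuauaf) expands symbol-by-symbol to au fu af fu au af af fu au fu af fu au fu au af; joining the 16 pieces gives the next term.

aufuaffuauafaffuaufuaffuaufuauaf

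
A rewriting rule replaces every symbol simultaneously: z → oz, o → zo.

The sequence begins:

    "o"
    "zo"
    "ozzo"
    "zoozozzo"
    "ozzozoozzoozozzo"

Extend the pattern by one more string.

Applying the rule to each of the 16 symbols of ozzozoozzoozozzo gives the pieces zo oz oz zo oz zo zo oz oz zo zo oz zo oz oz zo, which concatenate to the answer.

zoozozzoozzozoozozzozoozzoozozzo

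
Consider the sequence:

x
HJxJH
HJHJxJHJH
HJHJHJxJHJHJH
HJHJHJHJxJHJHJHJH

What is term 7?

HJHJHJHJHJHJxJHJHJHJHJHJH

s(k+1) = HJ·s(k)·JH, so each term gains HJ as a prefix and JH as a suffix.
From HJHJHJHJxJHJHJHJH, 2 further steps: HJHJHJHJxJHJHJHJH → HJHJHJHJHJxJHJHJHJHJH → (answer).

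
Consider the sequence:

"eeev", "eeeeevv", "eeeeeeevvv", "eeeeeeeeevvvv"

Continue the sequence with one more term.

Term n consists of 2n+1 e's, followed by n v's (n = 1, 2, …).
At n = 5 the blocks have lengths 11, 5.

eeeeeeeeeeevvvvv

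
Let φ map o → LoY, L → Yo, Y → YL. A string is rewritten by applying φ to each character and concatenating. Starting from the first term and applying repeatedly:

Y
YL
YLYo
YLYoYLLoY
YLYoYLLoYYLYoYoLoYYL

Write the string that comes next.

YLYoYLLoYYLYoYoLoYYLYLYoYLLoYYLLoYYoLoYYLYLYo

φ(YLYoYLLoYYLYoYoLoYYL) expands symbol-by-symbol to YL Yo YL LoY YL Yo Yo LoY YL YL Yo YL LoY YL LoY Yo LoY YL YL Yo; joining the 20 pieces gives the next term.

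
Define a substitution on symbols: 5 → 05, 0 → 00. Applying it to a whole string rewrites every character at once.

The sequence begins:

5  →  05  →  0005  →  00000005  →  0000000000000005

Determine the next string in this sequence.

Rewriting the 16 symbols of 0000000000000005 one by one yields 00 00 00 00 00 00 00 00 00 00 00 00 00 00 00 05; concatenated:

00000000000000000000000000000005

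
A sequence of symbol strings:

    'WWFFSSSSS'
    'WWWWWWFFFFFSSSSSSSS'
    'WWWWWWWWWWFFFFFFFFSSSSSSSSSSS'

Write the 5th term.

Term n consists of 4n-2 W's, followed by 3n-1 F's, followed by 3n+2 S's (n = 1, 2, …).
For term 5, n = 5, so the run lengths are 18, 14, 17.

WWWWWWWWWWWWWWWWWWFFFFFFFFFFFFFFSSSSSSSSSSSSSSSSS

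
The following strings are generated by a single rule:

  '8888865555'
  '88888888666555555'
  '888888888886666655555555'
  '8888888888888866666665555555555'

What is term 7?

8888888888888888888888866666666666665555555555555555

Each string has the form 8^{3n+2} 6^{2n-1} 5^{2n+2} (n = 1, 2, …).
At n = 7 the blocks have lengths 23, 13, 16.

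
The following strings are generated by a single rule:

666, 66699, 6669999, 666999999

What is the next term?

Every step adds 99 to the end: s(k+1) = s(k)·99.
Applying this once more to 666999999:

66699999999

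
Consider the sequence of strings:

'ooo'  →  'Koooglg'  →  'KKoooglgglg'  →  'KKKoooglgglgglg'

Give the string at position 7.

Each term wraps the previous one in K on the left and glg on the right.
From KKKoooglgglgglg, 3 further steps: KKKoooglgglgglg → KKKKoooglgglgglgglg → KKKKKoooglgglgglgglgglg → (answer).

KKKKKKoooglgglgglgglgglgglg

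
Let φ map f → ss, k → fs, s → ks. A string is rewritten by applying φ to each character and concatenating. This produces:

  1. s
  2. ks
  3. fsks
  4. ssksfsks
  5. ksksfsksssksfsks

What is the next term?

Applying the rule to each of the 16 symbols of ksksfsksssksfsks gives the pieces fs ks fs ks ss ks fs ks ks ks fs ks ss ks fs ks, which concatenate to the answer.

fsksfsksssksfsksksksfsksssksfsks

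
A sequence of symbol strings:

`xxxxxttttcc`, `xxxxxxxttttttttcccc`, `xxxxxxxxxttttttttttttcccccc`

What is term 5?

xxxxxxxxxxxxxttttttttttttttttttttcccccccccc

Reading off run lengths: x runs 5, 7, 9; t runs 4, 8, 12; c runs 2, 4, 6 — each is linear in n (n = 1, 2, …).
At n = 5 the blocks have lengths 13, 20, 10.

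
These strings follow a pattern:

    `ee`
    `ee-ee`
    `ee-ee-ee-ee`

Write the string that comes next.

Each string is two copies of the previous one joined by '-'.
Doubling ee-ee-ee-ee with '-' between the halves:

ee-ee-ee-ee-ee-ee-ee-ee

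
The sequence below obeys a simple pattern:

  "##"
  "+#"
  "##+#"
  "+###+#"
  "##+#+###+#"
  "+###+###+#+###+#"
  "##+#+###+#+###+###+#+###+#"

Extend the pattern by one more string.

+###+###+#+###+###+#+###+#+###+###+#+###+#

From term 3 onward, concatenate the second-to-last term with the last: ##·+# = ##+#, +#·##+# = +###+#, …
So term 8 is +###+###+#+###+#·##+#+###+#+###+###+#+###+#.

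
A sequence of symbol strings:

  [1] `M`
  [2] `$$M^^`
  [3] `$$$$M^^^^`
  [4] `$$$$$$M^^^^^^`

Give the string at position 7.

s(k+1) = $$·s(k)·^^, so each term gains $$ as a prefix and ^^ as a suffix.
From $$$$$$M^^^^^^, 3 further steps: $$$$$$M^^^^^^ → $$$$$$$$M^^^^^^^^ → $$$$$$$$$$M^^^^^^^^^^ → (answer).

$$$$$$$$$$$$M^^^^^^^^^^^^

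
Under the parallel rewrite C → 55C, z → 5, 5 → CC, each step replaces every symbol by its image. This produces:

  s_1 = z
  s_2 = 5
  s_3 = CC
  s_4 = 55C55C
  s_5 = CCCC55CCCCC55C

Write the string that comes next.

φ(CCCC55CCCCC55C) expands symbol-by-symbol to 55C 55C 55C 55C CC CC 55C 55C 55C 55C 55C CC CC 55C; joining the 14 pieces gives the next term.

55C55C55C55CCCCC55C55C55C55C55CCCCC55C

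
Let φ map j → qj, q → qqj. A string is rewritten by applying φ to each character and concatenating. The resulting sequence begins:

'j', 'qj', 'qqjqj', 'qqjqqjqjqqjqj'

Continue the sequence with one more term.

qqjqqjqjqqjqqjqjqqjqjqqjqqjqjqqjqj

φ(qqjqqjqjqqjqj) expands symbol-by-symbol to qqj qqj qj qqj qqj qj qqj qj qqj qqj qj qqj qj; joining the 13 pieces gives the next term.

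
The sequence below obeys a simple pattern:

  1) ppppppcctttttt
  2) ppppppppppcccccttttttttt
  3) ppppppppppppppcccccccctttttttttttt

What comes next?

ppppppppppppppppppcccccccccccttttttttttttttt

Reading off run lengths: p runs 6, 10, 14; c runs 2, 5, 8; t runs 6, 9, 12 — each is linear in n (n = 1, 2, …).
For the next term, n = 4, so the run lengths are 18, 11, 15.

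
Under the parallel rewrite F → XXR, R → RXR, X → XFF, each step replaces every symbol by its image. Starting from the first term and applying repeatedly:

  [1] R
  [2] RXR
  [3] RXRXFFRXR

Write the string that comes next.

Expanding RXRXFFRXR: R→RXR, X→XFF, R→RXR, X→XFF, F→XXR, F→XXR, R→RXR, X→XFF, R→RXR. Concatenated: RXR XFF RXR XFF XXR XXR RXR XFF RXR.

RXRXFFRXRXFFXXRXXRRXRXFFRXR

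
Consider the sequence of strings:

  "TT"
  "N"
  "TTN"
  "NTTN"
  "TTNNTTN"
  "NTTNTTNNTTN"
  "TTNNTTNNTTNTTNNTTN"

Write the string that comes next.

Each term (from the third on) is the two preceding terms concatenated in order: term 3 = TT·N = TTN.
Continuing: NTTNTTNNTTN · TTNNTTNNTTNTTNNTTN gives term 8.

NTTNTTNNTTNTTNNTTNNTTNTTNNTTN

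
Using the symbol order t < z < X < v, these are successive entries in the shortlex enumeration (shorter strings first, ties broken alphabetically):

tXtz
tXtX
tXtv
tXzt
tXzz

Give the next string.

Find the rightmost character of tXzz below v, bump it to the next letter, and reset everything to its right to t.

tXzX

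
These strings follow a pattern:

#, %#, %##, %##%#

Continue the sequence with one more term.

Each term (from the third on) is the previous term followed by the one before it: term 3 = %#·# = %##.
Continuing: %##%# · %## gives term 5.

%##%#%##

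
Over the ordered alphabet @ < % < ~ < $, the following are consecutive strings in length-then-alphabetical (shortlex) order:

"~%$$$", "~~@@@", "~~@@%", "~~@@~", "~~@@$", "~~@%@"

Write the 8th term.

~~@%~

Advancing 2 positions from ~~@%@ through ~~@%@ → ~~@%% reaches term 8.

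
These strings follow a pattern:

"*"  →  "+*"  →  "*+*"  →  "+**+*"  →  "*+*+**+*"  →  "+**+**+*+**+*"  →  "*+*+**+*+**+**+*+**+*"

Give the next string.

This is a Fibonacci-style word recurrence s(k) = s(k−2)·s(k−1): e.g. *·+* = *+*.
So term 8 is +**+**+*+**+*·*+*+**+*+**+**+*+**+*.

+**+**+*+**+**+*+**+*+**+**+*+**+*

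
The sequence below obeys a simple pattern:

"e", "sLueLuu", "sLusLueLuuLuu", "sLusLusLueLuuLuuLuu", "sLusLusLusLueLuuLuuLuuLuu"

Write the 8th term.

sLusLusLusLusLusLusLueLuuLuuLuuLuuLuuLuuLuu

Each term wraps the previous one in sLu on the left and Luu on the right.
From sLusLusLusLueLuuLuuLuuLuu, 3 further steps: sLusLusLusLueLuuLuuLuuLuu → sLusLusLusLusLueLuuLuuLuuLuuLuu → sLusLusLusLusLusLueLuuLuuLuuLuuLuuLuu → (answer).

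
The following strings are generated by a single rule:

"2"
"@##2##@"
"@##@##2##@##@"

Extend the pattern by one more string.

@##@##@##2##@##@##@

Each term wraps the previous one in @## on the left and ##@ on the right.
One more step from @##@##2##@##@ gives the answer.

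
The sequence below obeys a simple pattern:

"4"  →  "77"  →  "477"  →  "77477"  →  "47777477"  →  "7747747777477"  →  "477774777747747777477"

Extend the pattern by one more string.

7747747777477477774777747747777477

From term 3 onward, concatenate the second-to-last term with the last: 4·77 = 477, 77·477 = 77477, …
Continuing: 7747747777477 · 477774777747747777477 gives term 8.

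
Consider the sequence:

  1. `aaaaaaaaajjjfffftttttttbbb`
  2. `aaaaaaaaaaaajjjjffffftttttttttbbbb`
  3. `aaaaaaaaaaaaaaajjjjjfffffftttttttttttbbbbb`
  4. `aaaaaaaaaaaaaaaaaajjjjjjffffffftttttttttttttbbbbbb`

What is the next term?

aaaaaaaaaaaaaaaaaaaaajjjjjjjfffffffftttttttttttttttbbbbbbb

Term n consists of 3n+3 a's, followed by n+1 j's, followed by n+2 f's, followed by 2n+3 t's, followed by n+1 b's, where the shown terms are n = 2, 3, 4, 5.
At n = 6 the blocks have lengths 21, 7, 8, 15, 7.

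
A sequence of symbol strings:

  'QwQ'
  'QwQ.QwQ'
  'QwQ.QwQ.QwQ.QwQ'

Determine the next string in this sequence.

Each string is two copies of the previous one joined by '.'.
One more doubling of QwQ.QwQ.QwQ.QwQ gives the answer.

QwQ.QwQ.QwQ.QwQ.QwQ.QwQ.QwQ.QwQ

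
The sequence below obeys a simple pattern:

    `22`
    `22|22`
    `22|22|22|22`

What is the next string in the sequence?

22|22|22|22|22|22|22|22

Every step duplicates the string with '|' between the halves.
One more doubling of 22|22|22|22 gives the answer.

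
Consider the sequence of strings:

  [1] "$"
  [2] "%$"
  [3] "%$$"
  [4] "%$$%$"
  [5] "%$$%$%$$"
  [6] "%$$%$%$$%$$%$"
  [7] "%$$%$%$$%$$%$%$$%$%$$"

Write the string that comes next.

This is a Fibonacci-style word recurrence s(k) = s(k−1)·s(k−2): e.g. %$·$ = %$$.
Continuing: %$$%$%$$%$$%$%$$%$%$$ · %$$%$%$$%$$%$ gives term 8.

%$$%$%$$%$$%$%$$%$%$$%$$%$%$$%$$%$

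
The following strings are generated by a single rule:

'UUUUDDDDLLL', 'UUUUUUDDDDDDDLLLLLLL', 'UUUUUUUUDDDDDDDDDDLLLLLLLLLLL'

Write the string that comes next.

Each string has the form U^{2n+2} D^{3n+1} L^{4n-1} (n = 1, 2, …).
At n = 4 the blocks have lengths 10, 13, 15.

UUUUUUUUUUDDDDDDDDDDDDDLLLLLLLLLLLLLLL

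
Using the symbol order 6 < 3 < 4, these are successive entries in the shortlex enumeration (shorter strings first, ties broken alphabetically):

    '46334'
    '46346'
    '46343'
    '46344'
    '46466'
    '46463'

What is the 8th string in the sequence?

46436

Stepping forward 2 times from 46463: 46463 → 46464, then the target.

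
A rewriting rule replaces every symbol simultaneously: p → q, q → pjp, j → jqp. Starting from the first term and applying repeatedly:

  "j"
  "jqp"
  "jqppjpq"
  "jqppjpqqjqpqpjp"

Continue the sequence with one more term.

Rewriting the 15 symbols of jqppjpqqjqpqpjp one by one yields jqp pjp q q jqp q pjp pjp jqp pjp q pjp q jqp q; concatenated:

jqppjpqqjqpqpjppjpjqppjpqpjpqjqpq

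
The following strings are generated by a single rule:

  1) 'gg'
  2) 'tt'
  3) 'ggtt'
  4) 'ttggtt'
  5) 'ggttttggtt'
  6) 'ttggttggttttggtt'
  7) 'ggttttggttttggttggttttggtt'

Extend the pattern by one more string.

ttggttggttttggttggttttggttttggttggttttggtt

From term 3 onward, concatenate the second-to-last term with the last: gg·tt = ggtt, tt·ggtt = ttggtt, …
The next term joins ttggttggttttggtt and ggttttggttttggttggttttggtt.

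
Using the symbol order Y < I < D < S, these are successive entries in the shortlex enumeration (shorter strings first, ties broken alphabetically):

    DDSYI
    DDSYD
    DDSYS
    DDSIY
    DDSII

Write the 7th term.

DDSIS

Advancing 2 positions from DDSII through DDSII → DDSID reaches term 7.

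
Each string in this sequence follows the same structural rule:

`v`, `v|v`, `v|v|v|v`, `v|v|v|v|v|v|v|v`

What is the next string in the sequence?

Every step duplicates the string with '|' between the halves.
Doubling v|v|v|v|v|v|v|v with '|' between the halves:

v|v|v|v|v|v|v|v|v|v|v|v|v|v|v|v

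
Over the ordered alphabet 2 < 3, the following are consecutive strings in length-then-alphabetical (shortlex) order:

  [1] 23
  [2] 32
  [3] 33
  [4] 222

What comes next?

223

Treat 222 as a base-2 numeral over the given alphabet and add one, carrying through any trailing 3's.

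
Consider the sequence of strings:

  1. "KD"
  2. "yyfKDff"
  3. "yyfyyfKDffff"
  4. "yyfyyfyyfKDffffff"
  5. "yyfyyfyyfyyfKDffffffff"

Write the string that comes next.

Each term wraps the previous one in yyf on the left and ff on the right.
One more step from yyfyyfyyfyyfKDffffffff gives the answer.

yyfyyfyyfyyfyyfKDffffffffff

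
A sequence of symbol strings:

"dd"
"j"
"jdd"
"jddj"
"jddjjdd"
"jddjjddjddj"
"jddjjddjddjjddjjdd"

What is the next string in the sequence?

Each term (from the third on) is the previous term followed by the one before it: term 3 = j·dd = jdd.
Continuing: jddjjddjddjjddjjdd · jddjjddjddj gives term 8.

jddjjddjddjjddjjddjddjjddjddj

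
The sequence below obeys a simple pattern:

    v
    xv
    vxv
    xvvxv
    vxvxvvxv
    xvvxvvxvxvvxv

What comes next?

This is a Fibonacci-style word recurrence s(k) = s(k−2)·s(k−1): e.g. v·xv = vxv.
Continuing: vxvxvvxv · xvvxvvxvxvvxv gives term 7.

vxvxvvxvxvvxvvxvxvvxv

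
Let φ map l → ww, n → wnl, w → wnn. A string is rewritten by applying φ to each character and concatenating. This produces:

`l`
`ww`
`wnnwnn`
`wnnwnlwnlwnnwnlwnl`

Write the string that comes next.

wnnwnlwnlwnnwnlwwwnnwnlwwwnnwnlwnlwnnwnlwwwnnwnlww

φ(wnnwnlwnlwnnwnlwnl) expands symbol-by-symbol to wnn wnl wnl wnn wnl ww wnn wnl ww wnn wnl wnl wnn wnl ww wnn wnl ww; joining the 18 pieces gives the next term.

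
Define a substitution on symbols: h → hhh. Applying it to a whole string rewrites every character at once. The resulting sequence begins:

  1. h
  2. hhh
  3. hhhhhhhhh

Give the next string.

Expanding hhhhhhhhh: h→hhh, h→hhh, h→hhh, h→hhh, h→hhh, h→hhh, h→hhh, h→hhh, h→hhh. Concatenated: hhh hhh hhh hhh hhh hhh hhh hhh hhh.

hhhhhhhhhhhhhhhhhhhhhhhhhhh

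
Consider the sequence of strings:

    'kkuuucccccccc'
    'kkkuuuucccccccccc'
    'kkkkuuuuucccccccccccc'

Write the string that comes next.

kkkkkuuuuuucccccccccccccc

Each string has the form k^{n-1} u^{n} c^{2n+2}, where the shown terms are n = 3, 4, 5.
At n = 6 the blocks have lengths 5, 6, 14.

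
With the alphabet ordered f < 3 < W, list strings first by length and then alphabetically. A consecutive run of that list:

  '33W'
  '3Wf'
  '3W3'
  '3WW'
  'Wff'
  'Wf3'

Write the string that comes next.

WfW

Find the rightmost character of Wf3 below W, bump it to the next letter, and reset everything to its right to f.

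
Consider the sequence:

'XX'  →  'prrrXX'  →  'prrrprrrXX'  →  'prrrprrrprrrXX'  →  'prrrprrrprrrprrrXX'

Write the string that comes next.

prrrprrrprrrprrrprrrXX

Every step adds prrr at the front: s(k+1) = prrr·s(k).
One more step from prrrprrrprrrprrrXX gives the answer.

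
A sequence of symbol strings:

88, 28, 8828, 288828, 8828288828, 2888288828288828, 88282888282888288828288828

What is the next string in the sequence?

288828882828882888282888282888288828288828

This is a Fibonacci-style word recurrence s(k) = s(k−2)·s(k−1): e.g. 88·28 = 8828.
So term 8 is 2888288828288828·88282888282888288828288828.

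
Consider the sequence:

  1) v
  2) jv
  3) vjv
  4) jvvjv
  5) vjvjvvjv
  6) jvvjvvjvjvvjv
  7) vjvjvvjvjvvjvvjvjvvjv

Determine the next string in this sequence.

jvvjvvjvjvvjvvjvjvvjvjvvjvvjvjvvjv

From term 3 onward, concatenate the second-to-last term with the last: v·jv = vjv, jv·vjv = jvvjv, …
So term 8 is jvvjvvjvjvvjv·vjvjvvjvjvvjvvjvjvvjv.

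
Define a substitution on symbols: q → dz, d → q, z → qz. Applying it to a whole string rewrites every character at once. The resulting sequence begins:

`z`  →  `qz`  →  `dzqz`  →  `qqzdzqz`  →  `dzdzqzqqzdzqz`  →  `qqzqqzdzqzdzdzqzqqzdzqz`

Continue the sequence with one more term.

Replace each of the 23 characters of qqzqqzdzqzdzdzqzqqzdzqz in place — dz dz qz dz dz qz q qz dz qz q qz q qz dz qz dz dz qz q qz dz qz — and concatenate.

dzdzqzdzdzqzqqzdzqzqqzqqzdzqzdzdzqzqqzdzqz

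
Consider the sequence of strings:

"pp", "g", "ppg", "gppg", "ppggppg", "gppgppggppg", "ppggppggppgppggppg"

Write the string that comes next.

gppgppggppgppggppggppgppggppg

This is a Fibonacci-style word recurrence s(k) = s(k−2)·s(k−1): e.g. pp·g = ppg.
The next term joins gppgppggppg and ppggppggppgppggppg.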